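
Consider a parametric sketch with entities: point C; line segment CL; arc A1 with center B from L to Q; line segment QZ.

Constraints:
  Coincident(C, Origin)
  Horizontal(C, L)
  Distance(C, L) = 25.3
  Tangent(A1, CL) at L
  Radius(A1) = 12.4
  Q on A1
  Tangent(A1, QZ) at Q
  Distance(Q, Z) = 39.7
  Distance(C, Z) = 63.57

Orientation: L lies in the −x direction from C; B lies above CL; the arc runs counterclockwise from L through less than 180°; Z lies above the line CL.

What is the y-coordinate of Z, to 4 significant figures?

52.71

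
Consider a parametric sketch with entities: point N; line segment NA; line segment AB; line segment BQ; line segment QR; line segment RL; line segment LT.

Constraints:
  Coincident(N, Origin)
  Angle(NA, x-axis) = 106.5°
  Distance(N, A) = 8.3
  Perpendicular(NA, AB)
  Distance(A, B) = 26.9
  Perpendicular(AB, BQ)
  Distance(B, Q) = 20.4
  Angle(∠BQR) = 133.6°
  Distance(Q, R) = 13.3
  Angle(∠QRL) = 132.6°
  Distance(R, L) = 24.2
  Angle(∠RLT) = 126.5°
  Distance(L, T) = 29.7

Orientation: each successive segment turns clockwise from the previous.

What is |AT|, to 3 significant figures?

23.1

N is at the origin; NA runs at 106.5° with length 8.3, so A = (-2.36, 7.96). The perpendicularity gives AB at right angles to NA, so AB runs at 16.5°; with |AB| = 26.9, B = (23.4, 15.6). AB ⟂ BQ, so BQ runs at -73.5°; with |BQ| = 20.4, Q = (29.2, -3.96). ∠BQR = 133.6° gives QR at -120° from the x-axis; with |QR| = 13.3, R = (22.6, -15.5). ∠QRL = 132.6° gives RL at -167° from the x-axis; with |RL| = 24.2, L = (-1.01, -20.8). ∠RLT = 126.5° gives LT at 139° from the x-axis; with |LT| = 29.7, T = (-23.5, -1.41). Then |AT| = |T − A| = 23.1.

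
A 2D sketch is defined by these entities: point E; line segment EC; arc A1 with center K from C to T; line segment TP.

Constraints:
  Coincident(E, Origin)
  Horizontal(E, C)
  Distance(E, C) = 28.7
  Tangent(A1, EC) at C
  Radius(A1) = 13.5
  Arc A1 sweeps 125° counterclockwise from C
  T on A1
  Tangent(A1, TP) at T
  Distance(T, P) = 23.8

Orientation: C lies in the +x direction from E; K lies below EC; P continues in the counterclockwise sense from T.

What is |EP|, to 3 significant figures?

51.4

E is at the origin; EC is horizontal with |EC| = 28.7 and C on the +x side, so C = (28.7, 0.00). The tangent condition forces KC to be normal to EC, so K = C + (0, -13.5) = (28.7, -13.5). On A1, C sits at bearing 90° from K; a 125° counterclockwise sweep puts T at bearing 215°, so T = K + 13.5·(cos 215°, sin 215°) = (17.6, -21.2). Since A1 is tangent to TP there, KT ⟂ TP, so TP runs along (−sin 215°, cos 215°); with |TP| = 23.8, P = (31.3, -40.7). Then |EP| = |P − E| = 51.4.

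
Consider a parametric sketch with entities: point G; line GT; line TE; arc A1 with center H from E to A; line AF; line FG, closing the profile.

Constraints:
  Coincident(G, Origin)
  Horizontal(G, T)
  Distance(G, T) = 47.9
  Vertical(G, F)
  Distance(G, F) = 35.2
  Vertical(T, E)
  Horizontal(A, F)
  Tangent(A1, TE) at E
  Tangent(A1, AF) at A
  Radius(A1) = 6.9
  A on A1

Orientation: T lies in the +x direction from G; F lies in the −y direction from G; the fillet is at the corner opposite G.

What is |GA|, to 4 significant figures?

54.04

The virtual corner opposite G is at (47.90, -35.20). The tangent condition forces HE to be normal to TE and the tangent condition forces HA to be normal to AF, with radius 6.9, so the center H sits 6.9 in from both sides at H = (41.00, -28.30). That places the tangent points at E = (47.90, -28.30) on TE and A = (41.00, -35.20) on AF. Then |GA| = |A − G| = 54.04.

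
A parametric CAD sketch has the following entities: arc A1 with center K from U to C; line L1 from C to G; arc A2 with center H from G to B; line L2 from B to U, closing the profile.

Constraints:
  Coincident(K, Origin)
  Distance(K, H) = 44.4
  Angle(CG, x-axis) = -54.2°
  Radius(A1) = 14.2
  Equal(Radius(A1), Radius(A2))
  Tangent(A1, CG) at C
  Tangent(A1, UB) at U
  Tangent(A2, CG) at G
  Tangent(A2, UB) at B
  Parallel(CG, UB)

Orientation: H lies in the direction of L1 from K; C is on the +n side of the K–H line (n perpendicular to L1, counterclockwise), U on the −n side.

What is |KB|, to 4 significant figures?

46.62

Tangency of A1 to both parallel lines with radius 14.2 puts C and U at K ± 14.2·n: C = (11.52, 8.306), U = (-11.52, -8.306). Equal radii place G and B the same way about H: G = H + 14.2·n = (37.49, -27.70), B = H − 14.2·n = (14.46, -44.32). Then |KB| = |B − K| = 46.62.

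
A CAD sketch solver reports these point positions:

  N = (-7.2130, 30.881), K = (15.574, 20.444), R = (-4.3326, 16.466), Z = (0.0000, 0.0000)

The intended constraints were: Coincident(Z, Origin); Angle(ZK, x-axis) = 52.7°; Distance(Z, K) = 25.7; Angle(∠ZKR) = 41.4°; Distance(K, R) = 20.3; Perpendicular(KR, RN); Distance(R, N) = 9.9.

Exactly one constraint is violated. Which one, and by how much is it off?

Distance(R, N) = 9.9 — off by 4.80.

Z = (0.00, 0.00) ✓; ZK at 52.70° ✓; |ZK| = 25.70 ✓; ∠ZKR = 41.40° ✓; |KR| = 20.30 ✓; ∠(KR, RN) = 90.00° ✓; |RN| = 14.70 ✗.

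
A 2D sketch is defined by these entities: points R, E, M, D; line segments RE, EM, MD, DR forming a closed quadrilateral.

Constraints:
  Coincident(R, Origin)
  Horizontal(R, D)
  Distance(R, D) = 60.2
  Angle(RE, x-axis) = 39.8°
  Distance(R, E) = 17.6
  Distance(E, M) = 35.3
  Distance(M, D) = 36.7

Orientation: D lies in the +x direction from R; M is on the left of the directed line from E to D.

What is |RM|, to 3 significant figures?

52.9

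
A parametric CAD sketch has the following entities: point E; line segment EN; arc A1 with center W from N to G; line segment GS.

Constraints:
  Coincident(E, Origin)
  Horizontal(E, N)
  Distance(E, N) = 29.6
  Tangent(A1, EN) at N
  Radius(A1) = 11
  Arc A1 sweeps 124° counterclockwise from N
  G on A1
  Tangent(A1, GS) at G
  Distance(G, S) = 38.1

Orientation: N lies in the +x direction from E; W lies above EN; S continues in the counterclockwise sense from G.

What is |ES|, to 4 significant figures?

51.76

E is at the origin; E and N share the same y with |EN| = 29.6 and N on the +x side, so N = (29.60, 0.000). A1 meets EN tangentially, so WN is at right angles to EN, so W = N + (0, 11) = (29.60, 11.00). On A1, N sits at bearing -90° from W; a 124° counterclockwise sweep puts G at bearing 34°, so G = W + 11.0·(cos 34°, sin 34°) = (38.72, 17.15). Tangency of A1 to GS means the radius WG is perpendicular to GS, so GS runs along (−sin 34°, cos 34°); with |GS| = 38.1, S = (17.41, 48.74). Then |ES| = |S − E| = 51.76.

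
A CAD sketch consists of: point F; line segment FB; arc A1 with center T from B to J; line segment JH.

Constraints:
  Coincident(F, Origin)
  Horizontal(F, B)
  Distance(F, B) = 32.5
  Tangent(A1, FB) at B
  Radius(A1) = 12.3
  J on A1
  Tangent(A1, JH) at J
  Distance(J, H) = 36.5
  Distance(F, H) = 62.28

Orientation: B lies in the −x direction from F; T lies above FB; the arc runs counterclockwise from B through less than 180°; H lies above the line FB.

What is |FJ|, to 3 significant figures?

27.5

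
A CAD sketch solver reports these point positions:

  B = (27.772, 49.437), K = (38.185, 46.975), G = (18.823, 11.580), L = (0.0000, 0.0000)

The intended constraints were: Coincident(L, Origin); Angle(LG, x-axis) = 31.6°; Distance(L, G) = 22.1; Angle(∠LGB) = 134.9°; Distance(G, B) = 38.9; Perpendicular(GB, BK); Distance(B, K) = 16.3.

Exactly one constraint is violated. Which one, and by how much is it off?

Distance(B, K) = 16.3 — off by 5.60.

L = (0.00, 0.00) ✓; LG at 31.60° ✓; |LG| = 22.10 ✓; ∠LGB = 134.9° ✓; |GB| = 38.90 ✓; ∠(GB, BK) = 90.00° ✓; |BK| = 10.70 ✗.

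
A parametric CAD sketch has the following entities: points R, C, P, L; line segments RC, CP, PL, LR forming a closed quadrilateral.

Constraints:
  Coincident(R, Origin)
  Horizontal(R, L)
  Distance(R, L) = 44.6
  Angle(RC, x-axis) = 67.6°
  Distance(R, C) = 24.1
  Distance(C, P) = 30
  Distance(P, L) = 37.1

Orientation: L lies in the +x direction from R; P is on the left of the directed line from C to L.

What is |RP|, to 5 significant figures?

50.833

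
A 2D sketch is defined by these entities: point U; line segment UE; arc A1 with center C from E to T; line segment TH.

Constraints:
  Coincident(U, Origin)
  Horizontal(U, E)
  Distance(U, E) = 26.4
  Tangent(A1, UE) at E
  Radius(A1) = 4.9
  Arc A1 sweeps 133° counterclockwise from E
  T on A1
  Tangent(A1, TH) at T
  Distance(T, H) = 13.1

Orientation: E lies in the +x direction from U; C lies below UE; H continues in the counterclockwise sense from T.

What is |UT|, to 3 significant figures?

24.3

U is at the origin; U and E share the same y with |UE| = 26.4 and E on the +x side, so E = (26.4, 0.00). The tangent condition forces CE to be normal to UE, so C = E + (0, -4.9) = (26.4, -4.90). On A1, E sits at bearing 90° from C; a 133° counterclockwise sweep puts T at bearing 223°, so T = C + 4.9·(cos 223°, sin 223°) = (22.8, -8.24). Then |UT| = |T − U| = 24.3.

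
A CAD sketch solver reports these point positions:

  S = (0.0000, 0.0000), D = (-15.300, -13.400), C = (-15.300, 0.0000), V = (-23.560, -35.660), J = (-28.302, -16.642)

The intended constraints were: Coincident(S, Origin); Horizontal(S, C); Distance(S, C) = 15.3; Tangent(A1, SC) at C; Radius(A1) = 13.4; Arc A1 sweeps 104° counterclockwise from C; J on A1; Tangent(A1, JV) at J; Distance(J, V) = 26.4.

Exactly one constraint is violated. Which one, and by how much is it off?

Distance(J, V) = 26.4 — off by 6.80.

S = (0.00, 0.00) ✓; S.y = 0.00, C.y = 0.00 ✓; |SC| = 15.30 ✓; ∠(DC, CS) = 90.00° ✓; |DC| = 13.40 ✓; bearing(D→J) − bearing(D→C) = 104.0° ✓; |DJ| = 13.40 ✓; ∠(DJ, JV) = 90.00° ✓; |JV| = 19.60 ✗.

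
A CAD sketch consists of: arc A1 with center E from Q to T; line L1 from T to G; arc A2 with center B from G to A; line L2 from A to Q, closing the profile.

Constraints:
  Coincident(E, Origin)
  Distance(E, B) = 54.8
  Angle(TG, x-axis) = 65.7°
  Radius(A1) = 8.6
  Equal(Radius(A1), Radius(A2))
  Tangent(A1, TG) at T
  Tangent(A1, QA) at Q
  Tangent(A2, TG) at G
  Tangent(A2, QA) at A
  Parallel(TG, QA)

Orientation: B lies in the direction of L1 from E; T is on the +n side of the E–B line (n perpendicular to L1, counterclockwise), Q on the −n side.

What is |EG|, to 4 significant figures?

55.47

Tangency of A1 to both parallel lines with radius 8.6 puts T and Q at E ± 8.6·n: T = (-7.838, 3.539), Q = (7.838, -3.539). Equal radii place G and A the same way about B: G = B + 8.6·n = (14.71, 53.48), A = B − 8.6·n = (30.39, 46.41). Then |EG| = |G − E| = 55.47.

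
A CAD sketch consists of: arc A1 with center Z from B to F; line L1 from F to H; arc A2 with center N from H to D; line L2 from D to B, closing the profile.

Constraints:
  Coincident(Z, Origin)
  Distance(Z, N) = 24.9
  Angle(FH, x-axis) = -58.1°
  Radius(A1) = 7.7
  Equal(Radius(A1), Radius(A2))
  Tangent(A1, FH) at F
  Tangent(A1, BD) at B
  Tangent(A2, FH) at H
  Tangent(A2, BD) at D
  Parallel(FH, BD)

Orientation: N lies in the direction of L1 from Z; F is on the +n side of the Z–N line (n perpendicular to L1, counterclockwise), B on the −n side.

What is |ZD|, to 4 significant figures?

26.06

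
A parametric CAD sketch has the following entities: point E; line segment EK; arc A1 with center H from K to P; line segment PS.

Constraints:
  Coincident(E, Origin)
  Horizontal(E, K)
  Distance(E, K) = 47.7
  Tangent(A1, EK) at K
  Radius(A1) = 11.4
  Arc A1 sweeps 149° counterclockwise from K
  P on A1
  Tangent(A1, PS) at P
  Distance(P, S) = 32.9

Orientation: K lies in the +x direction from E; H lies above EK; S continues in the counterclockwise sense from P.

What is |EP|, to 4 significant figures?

57.60

Tangency of A1 to EK means the radius HK is perpendicular to EK, so H = K + (0, 11.4) = (47.70, 11.40). On A1, K sits at bearing -90° from H; a 149° counterclockwise sweep puts P at bearing 59°, so P = H + 11.4·(cos 59°, sin 59°) = (53.57, 21.17). Then |EP| = |P − E| = 57.60.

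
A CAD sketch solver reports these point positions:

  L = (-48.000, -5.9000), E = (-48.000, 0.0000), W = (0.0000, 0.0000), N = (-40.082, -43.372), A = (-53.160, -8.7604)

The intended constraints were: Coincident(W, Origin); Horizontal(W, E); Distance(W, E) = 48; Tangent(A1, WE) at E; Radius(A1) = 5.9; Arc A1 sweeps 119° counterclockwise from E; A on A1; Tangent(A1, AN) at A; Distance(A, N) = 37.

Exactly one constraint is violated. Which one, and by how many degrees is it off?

Tangent(A1, AN) at A — off by 8.30°.

W = (0.00, 0.00) ✓; W.y = 0.00, E.y = 0.00 ✓; |WE| = 48.00 ✓; ∠(LE, EW) = 90.00° ✓; |LE| = 5.900 ✓; bearing(L→A) − bearing(L→E) = 119.0° ✓; |LA| = 5.900 ✓; ∠(LA, AN) = 98.30° ✗; |AN| = 37.00 ✓.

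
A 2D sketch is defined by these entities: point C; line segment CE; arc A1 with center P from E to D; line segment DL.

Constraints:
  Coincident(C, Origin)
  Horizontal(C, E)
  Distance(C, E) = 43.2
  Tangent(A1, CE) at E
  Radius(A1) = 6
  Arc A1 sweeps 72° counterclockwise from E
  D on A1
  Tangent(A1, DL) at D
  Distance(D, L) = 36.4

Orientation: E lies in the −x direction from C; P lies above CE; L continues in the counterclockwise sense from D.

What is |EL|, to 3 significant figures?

42.3

C is at the origin; C and E share the same y with |CE| = 43.2 and E on the −x side, so E = (-43.2, 0.00). The tangent condition forces PE to be normal to CE, so P = E + (0, 6) = (-43.2, 6.00). On A1, E sits at bearing -90° from P; a 72° counterclockwise sweep puts D at bearing -18°, so D = P + 6.0·(cos -18°, sin -18°) = (-37.5, 4.15). Since A1 is tangent to DL there, PD ⟂ DL, so DL runs along (−sin -18°, cos -18°); with |DL| = 36.4, L = (-26.2, 38.8). Then |EL| = |L − E| = 42.3.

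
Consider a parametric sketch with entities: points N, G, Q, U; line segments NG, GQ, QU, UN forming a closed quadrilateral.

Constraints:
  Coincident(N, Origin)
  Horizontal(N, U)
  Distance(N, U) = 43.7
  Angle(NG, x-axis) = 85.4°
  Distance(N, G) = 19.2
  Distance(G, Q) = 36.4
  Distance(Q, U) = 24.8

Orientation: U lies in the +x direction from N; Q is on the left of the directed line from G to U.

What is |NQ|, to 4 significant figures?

44.64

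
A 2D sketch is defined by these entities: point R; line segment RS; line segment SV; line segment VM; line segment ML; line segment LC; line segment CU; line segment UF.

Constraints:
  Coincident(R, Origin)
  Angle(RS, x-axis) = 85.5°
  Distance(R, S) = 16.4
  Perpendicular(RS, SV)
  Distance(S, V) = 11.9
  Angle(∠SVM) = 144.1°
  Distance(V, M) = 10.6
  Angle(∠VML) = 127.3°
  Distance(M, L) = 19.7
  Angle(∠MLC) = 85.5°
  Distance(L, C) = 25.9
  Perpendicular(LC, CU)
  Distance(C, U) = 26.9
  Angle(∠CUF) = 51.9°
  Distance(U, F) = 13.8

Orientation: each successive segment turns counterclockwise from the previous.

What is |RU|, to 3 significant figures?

19.1

∠MLC = 85.5° gives LC at -1.40° from the x-axis; with |LC| = 25.9, C = (4.24, -8.47). The perpendicularity gives CU at right angles to LC, so CU runs at 88.6°; with |CU| = 26.9, U = (4.90, 18.4). Then |RU| = |U − R| = 19.1.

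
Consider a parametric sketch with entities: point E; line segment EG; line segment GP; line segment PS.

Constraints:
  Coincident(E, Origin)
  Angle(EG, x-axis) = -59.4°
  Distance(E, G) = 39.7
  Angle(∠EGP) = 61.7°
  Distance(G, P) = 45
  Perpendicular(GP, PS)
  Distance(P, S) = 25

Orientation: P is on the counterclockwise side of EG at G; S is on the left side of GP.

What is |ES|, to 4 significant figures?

28.01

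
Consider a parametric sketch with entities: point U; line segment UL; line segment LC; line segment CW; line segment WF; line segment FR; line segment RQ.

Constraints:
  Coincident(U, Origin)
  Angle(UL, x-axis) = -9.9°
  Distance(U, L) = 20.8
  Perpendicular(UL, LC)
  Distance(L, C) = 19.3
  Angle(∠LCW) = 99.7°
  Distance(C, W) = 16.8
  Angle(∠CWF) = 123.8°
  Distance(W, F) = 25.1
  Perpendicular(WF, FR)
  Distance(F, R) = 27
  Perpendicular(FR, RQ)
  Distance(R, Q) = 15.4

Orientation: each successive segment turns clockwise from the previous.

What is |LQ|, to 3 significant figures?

5.05

WF ⟂ FR, so FR runs at 33.6°; with |FR| = 27.0, R = (8.97, 13.3). FR is perpendicular to RQ, so RQ runs at -56.4°; with |RQ| = 15.4, Q = (17.5, 0.491). Then |LQ| = |Q − L| = 5.05.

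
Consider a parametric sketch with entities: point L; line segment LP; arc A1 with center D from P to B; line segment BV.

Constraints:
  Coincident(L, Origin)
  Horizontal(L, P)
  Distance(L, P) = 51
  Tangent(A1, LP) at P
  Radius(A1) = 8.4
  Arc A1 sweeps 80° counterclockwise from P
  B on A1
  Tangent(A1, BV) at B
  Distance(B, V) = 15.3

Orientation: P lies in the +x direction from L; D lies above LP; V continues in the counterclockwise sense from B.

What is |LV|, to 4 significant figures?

65.72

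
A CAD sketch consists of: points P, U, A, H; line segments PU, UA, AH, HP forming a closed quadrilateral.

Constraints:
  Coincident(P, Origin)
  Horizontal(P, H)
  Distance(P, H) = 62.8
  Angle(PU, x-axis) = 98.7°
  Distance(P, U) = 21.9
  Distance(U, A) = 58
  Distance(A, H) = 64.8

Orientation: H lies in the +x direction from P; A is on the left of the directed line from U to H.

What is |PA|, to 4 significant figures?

72.41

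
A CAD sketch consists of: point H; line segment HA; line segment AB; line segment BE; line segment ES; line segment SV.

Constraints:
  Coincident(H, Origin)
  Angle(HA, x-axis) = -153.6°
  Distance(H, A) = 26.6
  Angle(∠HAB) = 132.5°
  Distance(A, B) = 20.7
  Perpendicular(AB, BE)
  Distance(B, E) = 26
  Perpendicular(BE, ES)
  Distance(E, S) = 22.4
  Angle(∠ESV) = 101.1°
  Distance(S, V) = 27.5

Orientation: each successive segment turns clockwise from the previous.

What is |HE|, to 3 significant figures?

39.2

H is at the origin; HA runs at -153.6° with length 26.6, so A = (-23.8, -11.8). ∠HAB = 132.5° gives AB at 159° from the x-axis; with |AB| = 20.7, B = (-43.1, -4.38). The perpendicularity gives BE at right angles to AB, so BE runs at 68.9°; with |BE| = 26.0, E = (-33.8, 19.9). Then |HE| = |E − H| = 39.2.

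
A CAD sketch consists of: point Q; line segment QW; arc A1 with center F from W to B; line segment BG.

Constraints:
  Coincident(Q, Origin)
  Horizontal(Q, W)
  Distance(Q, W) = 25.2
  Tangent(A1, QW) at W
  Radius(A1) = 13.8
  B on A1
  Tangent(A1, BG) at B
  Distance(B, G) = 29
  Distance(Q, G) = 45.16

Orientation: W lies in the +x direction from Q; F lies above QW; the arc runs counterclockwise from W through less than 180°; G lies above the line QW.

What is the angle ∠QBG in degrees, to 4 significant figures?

76.61°

Checks: |FB| = 13.80 ✓; ∠(FB, BG) = 90.00° ✓; |BG| = 29.00 ✓; |QG| = 45.16 ✓.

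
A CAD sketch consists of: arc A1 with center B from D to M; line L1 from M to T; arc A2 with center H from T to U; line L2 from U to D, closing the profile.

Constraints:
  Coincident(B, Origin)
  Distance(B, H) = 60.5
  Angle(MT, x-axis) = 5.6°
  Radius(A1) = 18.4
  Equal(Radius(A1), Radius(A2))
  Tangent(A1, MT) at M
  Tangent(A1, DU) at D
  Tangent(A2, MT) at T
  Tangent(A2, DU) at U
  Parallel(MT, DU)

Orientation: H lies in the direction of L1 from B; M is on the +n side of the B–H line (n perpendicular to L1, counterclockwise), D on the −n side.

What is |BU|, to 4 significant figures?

63.24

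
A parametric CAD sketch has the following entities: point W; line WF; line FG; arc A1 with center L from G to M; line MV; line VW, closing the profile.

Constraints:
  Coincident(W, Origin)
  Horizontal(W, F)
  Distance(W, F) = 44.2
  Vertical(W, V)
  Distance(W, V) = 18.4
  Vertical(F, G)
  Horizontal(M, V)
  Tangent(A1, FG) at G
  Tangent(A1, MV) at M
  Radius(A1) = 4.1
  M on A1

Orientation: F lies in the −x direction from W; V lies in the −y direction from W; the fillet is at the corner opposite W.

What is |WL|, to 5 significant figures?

42.573

W is at the origin; WF is horizontal with |WF| = 44.2 and F on the −x side, so F = (-44.200, 0.0000). W and V share the same x with |WV| = 18.4 and V on the −y side, so V = (0.0000, -18.400). The virtual corner opposite W is at (-44.200, -18.400). Since A1 is tangent to FG there, LG ⟂ FG and since A1 is tangent to MV there, LM ⟂ MV, with radius 4.1, so the center L sits 4.1 in from both sides at L = (-40.100, -14.300). Then |WL| = |L − W| = 42.573.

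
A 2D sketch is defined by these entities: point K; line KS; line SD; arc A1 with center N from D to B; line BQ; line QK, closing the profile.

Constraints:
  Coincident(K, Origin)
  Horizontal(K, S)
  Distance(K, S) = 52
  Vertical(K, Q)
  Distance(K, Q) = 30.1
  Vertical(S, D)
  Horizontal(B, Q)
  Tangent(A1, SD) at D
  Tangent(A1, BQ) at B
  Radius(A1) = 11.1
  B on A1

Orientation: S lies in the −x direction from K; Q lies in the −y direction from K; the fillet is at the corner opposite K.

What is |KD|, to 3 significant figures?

55.4

The virtual corner opposite K is at (-52.0, -30.1). A1 meets SD tangentially, so ND is at right angles to SD and since A1 is tangent to BQ there, NB ⟂ BQ, with radius 11.1, so the center N sits 11.1 in from both sides at N = (-40.9, -19.0). That places the tangent points at D = (-52.0, -19.0) on SD and B = (-40.9, -30.1) on BQ. Then |KD| = |D − K| = 55.4.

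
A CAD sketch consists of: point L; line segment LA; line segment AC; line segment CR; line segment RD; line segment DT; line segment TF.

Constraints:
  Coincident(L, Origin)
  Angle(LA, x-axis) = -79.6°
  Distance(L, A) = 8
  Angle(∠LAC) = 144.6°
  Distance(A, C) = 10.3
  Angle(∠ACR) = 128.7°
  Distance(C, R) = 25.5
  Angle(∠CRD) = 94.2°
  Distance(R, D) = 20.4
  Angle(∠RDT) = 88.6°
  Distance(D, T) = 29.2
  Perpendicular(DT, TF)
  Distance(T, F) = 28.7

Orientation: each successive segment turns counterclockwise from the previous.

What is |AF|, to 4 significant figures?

15.21

∠RDT = 88.6° gives DT at -175.7° from the x-axis; with |DT| = 29.2, T = (3.983, 6.287). DT ⟂ TF, so TF runs at -85.70°; with |TF| = 28.7, F = (6.135, -22.33). Then |AF| = |F − A| = 15.21.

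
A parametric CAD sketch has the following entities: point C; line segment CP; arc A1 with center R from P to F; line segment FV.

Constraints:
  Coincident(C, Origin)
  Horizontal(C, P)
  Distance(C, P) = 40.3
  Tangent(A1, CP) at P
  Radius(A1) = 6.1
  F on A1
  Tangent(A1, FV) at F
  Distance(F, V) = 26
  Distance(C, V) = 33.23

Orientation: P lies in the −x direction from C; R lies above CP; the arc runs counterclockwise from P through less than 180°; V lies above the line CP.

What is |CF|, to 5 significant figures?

35.201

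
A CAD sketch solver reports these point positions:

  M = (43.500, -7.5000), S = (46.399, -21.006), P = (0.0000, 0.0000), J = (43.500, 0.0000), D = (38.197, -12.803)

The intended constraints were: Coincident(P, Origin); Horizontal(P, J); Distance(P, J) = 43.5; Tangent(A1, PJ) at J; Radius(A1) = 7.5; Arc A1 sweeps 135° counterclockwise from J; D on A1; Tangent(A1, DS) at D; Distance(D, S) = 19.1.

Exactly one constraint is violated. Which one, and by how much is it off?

Distance(D, S) = 19.1 — off by 7.50.

P = (0.00, 0.00) ✓; P.y = 0.00, J.y = 0.00 ✓; |PJ| = 43.50 ✓; ∠(MJ, JP) = 90.00° ✓; |MJ| = 7.500 ✓; bearing(M→D) − bearing(M→J) = 135.0° ✓; |MD| = 7.500 ✓; ∠(MD, DS) = 90.00° ✓; |DS| = 11.60 ✗.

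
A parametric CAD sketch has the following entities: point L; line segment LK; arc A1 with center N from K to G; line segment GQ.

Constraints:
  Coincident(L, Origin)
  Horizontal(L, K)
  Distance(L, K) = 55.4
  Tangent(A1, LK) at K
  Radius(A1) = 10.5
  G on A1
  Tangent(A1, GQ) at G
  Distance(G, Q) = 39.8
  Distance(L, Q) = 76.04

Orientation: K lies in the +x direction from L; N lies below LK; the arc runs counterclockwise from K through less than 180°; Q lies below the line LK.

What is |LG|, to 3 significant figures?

47.2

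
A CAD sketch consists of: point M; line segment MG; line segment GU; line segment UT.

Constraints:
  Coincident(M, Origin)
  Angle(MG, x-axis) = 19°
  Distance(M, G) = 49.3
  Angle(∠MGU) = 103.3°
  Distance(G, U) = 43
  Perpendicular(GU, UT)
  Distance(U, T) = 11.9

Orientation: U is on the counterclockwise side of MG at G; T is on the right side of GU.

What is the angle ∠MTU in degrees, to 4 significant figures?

42.23°

M is at the origin; MG runs at 19.0° with length 49.3, so G = 49.3·(cos 19.0°, sin 19.0°) = (46.61, 16.05). ∠MGU = 103.3°, so GU runs at 19.0° + (180° − 103.3°) = 95.70° from the x-axis; with |GU| = 43.0, U = G + 43.0·(cos 95.70°, sin 95.70°) = (42.34, 58.84). GU is perpendicular to UT; with |UT| = 11.9 on the right of GU, T = U + 11.9·(0.9951, 0.09932) = (54.18, 60.02). Then cos ∠MTU = TM·TU / (|TM||TU|), giving 42.23°.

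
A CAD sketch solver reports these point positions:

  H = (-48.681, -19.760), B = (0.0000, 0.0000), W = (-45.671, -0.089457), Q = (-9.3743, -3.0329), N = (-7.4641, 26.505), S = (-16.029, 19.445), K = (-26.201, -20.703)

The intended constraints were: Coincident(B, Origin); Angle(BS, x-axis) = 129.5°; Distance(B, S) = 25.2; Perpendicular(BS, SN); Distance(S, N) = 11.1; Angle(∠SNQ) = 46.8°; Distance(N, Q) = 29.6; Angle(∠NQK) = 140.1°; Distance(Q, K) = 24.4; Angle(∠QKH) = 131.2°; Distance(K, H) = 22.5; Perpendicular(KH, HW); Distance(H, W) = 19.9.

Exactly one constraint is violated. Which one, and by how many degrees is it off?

Perpendicular(KH, HW) — off by 6.30°.

B = (0.00, 0.00) ✓; BS at 129.5° ✓; |BS| = 25.20 ✓; ∠(BS, SN) = 90.00° ✓; |SN| = 11.10 ✓; ∠SNQ = 46.80° ✓; |NQ| = 29.60 ✓; ∠NQK = 140.1° ✓; |QK| = 24.40 ✓; ∠QKH = 131.2° ✓; |KH| = 22.50 ✓; ∠(KH, HW) = 96.30° ✗; |HW| = 19.90 ✓.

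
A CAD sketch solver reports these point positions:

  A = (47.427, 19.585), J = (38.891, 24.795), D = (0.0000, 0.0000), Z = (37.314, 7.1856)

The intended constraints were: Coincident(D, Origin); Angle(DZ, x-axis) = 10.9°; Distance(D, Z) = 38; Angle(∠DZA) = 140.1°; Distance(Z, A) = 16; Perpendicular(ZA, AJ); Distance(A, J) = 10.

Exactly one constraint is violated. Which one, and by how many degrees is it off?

Perpendicular(ZA, AJ) — off by 7.80°.

D = (0.00, 0.00) ✓; DZ at 10.90° ✓; |DZ| = 38.00 ✓; ∠DZA = 140.1° ✓; |ZA| = 16.00 ✓; ∠(ZA, AJ) = 97.80° ✗; |AJ| = 10.00 ✓.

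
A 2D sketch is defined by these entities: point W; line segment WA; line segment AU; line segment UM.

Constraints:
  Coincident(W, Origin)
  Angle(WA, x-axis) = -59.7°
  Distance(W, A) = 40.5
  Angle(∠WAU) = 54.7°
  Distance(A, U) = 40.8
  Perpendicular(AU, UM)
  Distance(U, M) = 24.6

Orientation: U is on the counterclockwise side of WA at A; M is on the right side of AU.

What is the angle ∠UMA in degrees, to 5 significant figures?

58.912°

W is at the origin; WA runs at -59.7° with length 40.5, so A = 40.5·(cos -59.7°, sin -59.7°) = (20.433, -34.968). ∠WAU = 54.7°, so AU runs at -59.7° + (180° − 54.7°) = 65.600° from the x-axis; with |AU| = 40.8, U = A + 40.8·(cos 65.600°, sin 65.600°) = (37.288, 2.1884). AU ⟂ UM; with |UM| = 24.6 on the right of AU, M = U + 24.6·(0.91068, -0.41310) = (59.691, -7.9740). Then cos ∠UMA = MU·MA / (|MU||MA|), giving 58.912°.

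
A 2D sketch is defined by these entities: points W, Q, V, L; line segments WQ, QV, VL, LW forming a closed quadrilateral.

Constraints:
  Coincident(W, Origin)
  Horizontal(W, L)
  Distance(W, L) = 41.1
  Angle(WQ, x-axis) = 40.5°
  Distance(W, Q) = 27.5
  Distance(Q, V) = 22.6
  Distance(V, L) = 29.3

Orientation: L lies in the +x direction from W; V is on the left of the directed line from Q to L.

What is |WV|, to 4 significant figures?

49.91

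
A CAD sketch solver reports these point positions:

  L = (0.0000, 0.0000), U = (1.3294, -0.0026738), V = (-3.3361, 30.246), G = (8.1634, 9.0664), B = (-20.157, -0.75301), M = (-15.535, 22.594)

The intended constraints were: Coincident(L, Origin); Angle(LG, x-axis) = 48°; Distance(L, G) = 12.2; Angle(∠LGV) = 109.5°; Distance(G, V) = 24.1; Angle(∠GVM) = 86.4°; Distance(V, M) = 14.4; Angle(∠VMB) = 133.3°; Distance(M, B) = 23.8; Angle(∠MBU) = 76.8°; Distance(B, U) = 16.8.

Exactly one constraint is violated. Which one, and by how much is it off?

Distance(B, U) = 16.8 — off by 4.70.

L = (0.00, 0.00) ✓; LG at 48.00° ✓; |LG| = 12.20 ✓; ∠LGV = 109.5° ✓; |GV| = 24.10 ✓; ∠GVM = 86.40° ✓; |VM| = 14.40 ✓; ∠VMB = 133.3° ✓; |MB| = 23.80 ✓; ∠MBU = 76.80° ✓; |BU| = 21.50 ✗.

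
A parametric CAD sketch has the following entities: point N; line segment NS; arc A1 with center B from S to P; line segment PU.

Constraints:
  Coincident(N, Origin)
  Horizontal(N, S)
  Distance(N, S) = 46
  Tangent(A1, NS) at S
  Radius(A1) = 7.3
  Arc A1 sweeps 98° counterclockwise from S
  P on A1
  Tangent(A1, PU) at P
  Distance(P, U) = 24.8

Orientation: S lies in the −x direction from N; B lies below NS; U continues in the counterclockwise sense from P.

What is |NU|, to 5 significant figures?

59.653

N is at the origin; N and S share the same y with |NS| = 46.0 and S on the −x side, so S = (-46.000, 0.0000). The tangent condition forces BS to be normal to NS, so B = S + (0, -7.3) = (-46.000, -7.3000). On A1, S sits at bearing 90° from B; a 98° counterclockwise sweep puts P at bearing 188°, so P = B + 7.3·(cos 188°, sin 188°) = (-53.229, -8.3160). Since A1 is tangent to PU there, BP ⟂ PU, so PU runs along (−sin 188°, cos 188°); with |PU| = 24.8, U = (-49.777, -32.875). Then |NU| = |U − N| = 59.653.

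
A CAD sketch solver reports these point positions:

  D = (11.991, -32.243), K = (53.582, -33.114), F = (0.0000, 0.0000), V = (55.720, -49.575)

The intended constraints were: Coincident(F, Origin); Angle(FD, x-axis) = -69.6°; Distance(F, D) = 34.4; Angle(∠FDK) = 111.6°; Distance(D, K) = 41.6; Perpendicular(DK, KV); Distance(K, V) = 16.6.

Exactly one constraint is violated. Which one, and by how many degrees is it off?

Perpendicular(DK, KV) — off by 8.60°.

F = (0.00, 0.00) ✓; FD at -69.60° ✓; |FD| = 34.40 ✓; ∠FDK = 111.6° ✓; |DK| = 41.60 ✓; ∠(DK, KV) = 81.40° ✗; |KV| = 16.60 ✓.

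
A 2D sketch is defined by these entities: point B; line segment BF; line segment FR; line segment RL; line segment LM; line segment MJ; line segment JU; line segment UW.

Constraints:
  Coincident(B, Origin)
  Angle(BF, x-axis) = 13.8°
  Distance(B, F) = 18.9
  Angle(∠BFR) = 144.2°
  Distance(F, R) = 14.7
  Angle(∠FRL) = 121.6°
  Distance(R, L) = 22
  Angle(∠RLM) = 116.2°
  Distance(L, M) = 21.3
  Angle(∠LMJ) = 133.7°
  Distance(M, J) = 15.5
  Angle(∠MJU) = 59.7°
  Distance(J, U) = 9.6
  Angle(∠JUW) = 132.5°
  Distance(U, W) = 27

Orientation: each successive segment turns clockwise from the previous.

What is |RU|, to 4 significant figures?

32.99

B is at the origin; BF runs at 13.8° with length 18.9, so F = (18.35, 4.508). ∠BFR = 144.2° gives FR at -22.00° from the x-axis; with |FR| = 14.7, R = (31.98, -0.9984). ∠FRL = 121.6° gives RL at -80.40° from the x-axis; with |RL| = 22.0, L = (35.65, -22.69). ∠RLM = 116.2° gives LM at -144.2° from the x-axis; with |LM| = 21.3, M = (18.38, -35.15). ∠LMJ = 133.7° gives MJ at 169.5° from the x-axis; with |MJ| = 15.5, J = (3.137, -32.33). ∠MJU = 59.7° gives JU at 49.20° from the x-axis; with |JU| = 9.6, U = (9.410, -25.06). Then |RU| = |U − R| = 32.99.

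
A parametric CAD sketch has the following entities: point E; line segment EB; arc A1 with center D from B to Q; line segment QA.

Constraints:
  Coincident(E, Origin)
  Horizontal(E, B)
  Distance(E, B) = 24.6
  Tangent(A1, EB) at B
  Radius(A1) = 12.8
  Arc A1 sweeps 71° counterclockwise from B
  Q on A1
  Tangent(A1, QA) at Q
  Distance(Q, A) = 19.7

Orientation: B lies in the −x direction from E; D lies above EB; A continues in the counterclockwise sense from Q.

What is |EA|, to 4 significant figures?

27.93

On A1, B sits at bearing -90° from D; a 71° counterclockwise sweep puts Q at bearing -19°, so Q = D + 12.8·(cos -19°, sin -19°) = (-12.50, 8.633). A1 meets QA tangentially, so DQ is at right angles to QA, so QA runs along (−sin -19°, cos -19°); with |QA| = 19.7, A = (-6.084, 27.26). Then |EA| = |A − E| = 27.93.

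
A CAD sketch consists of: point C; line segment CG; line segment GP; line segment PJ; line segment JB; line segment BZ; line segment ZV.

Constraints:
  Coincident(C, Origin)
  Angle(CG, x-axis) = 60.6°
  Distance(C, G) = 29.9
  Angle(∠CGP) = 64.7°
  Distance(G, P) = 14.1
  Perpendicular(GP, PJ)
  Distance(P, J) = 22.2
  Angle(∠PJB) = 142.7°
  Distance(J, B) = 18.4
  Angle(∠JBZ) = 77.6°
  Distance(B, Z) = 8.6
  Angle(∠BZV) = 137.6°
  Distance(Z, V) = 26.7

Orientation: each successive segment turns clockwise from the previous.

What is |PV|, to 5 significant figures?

16.140

C is at the origin; CG runs at 60.6° with length 29.9, so G = (14.678, 26.049). ∠CGP = 64.7° gives GP at -54.700° from the x-axis; with |GP| = 14.1, P = (22.826, 14.542). The perpendicularity gives PJ at right angles to GP, so PJ runs at -144.70°; with |PJ| = 22.2, J = (4.7076, 1.7133). ∠PJB = 142.7° gives JB at 178.00° from the x-axis; with |JB| = 18.4, B = (-13.681, 2.3555). ∠JBZ = 77.6° gives BZ at 75.600° from the x-axis; with |BZ| = 8.6, Z = (-11.542, 10.685). ∠BZV = 137.6° gives ZV at 33.200° from the x-axis; with |ZV| = 26.7, V = (10.799, 25.305). Then |PV| = |V − P| = 16.140.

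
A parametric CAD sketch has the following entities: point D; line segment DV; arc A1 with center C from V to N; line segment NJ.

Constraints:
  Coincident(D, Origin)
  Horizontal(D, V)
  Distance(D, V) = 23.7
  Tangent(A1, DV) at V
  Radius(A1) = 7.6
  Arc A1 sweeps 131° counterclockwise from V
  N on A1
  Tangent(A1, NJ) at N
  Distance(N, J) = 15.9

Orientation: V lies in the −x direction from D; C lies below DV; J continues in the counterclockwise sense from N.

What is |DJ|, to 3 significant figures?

31.1

D is at the origin; DV is horizontal with |DV| = 23.7 and V on the −x side, so V = (-23.7, 0.00). A1 meets DV tangentially, so CV is at right angles to DV, so C = V + (0, -7.6) = (-23.7, -7.60). On A1, V sits at bearing 90° from C; a 131° counterclockwise sweep puts N at bearing 221°, so N = C + 7.6·(cos 221°, sin 221°) = (-29.4, -12.6). Tangency of A1 to NJ means the radius CN is perpendicular to NJ, so NJ runs along (−sin 221°, cos 221°); with |NJ| = 15.9, J = (-19.0, -24.6). Then |DJ| = |J − D| = 31.1.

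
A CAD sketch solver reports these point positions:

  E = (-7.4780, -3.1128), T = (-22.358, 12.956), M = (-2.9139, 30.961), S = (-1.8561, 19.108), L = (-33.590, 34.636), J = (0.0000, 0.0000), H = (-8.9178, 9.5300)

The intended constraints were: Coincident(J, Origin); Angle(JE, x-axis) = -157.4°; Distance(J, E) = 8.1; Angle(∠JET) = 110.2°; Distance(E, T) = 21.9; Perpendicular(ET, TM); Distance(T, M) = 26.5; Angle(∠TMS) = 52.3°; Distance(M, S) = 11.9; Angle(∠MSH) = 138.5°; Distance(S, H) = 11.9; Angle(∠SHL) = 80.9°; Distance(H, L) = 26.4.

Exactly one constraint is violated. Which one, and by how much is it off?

Distance(H, L) = 26.4 — off by 8.80.

J = (0.00, 0.00) ✓; JE at -157.4° ✓; |JE| = 8.100 ✓; ∠JET = 110.2° ✓; |ET| = 21.90 ✓; ∠(ET, TM) = 90.00° ✓; |TM| = 26.50 ✓; ∠TMS = 52.30° ✓; |MS| = 11.90 ✓; ∠MSH = 138.5° ✓; |SH| = 11.90 ✓; ∠SHL = 80.90° ✓; |HL| = 35.20 ✗.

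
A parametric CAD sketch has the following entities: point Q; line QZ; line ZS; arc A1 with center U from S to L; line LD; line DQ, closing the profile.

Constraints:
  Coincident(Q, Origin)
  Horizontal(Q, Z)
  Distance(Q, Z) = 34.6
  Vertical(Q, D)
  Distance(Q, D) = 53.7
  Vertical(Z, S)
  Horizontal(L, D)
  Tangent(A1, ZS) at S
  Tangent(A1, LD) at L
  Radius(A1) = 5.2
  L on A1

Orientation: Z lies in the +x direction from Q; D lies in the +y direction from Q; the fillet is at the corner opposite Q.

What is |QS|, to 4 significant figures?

59.58

Q is at the origin; QZ is horizontal with |QZ| = 34.6 and Z on the +x side, so Z = (34.60, 0.000). QD is vertical with |QD| = 53.7 and D on the +y side, so D = (0.000, 53.70). The virtual corner opposite Q is at (34.60, 53.70). Since A1 is tangent to ZS there, US ⟂ ZS and tangency of A1 to LD means the radius UL is perpendicular to LD, with radius 5.2, so the center U sits 5.2 in from both sides at U = (29.40, 48.50). That places the tangent points at S = (34.60, 48.50) on ZS and L = (29.40, 53.70) on LD. Then |QS| = |S − Q| = 59.58.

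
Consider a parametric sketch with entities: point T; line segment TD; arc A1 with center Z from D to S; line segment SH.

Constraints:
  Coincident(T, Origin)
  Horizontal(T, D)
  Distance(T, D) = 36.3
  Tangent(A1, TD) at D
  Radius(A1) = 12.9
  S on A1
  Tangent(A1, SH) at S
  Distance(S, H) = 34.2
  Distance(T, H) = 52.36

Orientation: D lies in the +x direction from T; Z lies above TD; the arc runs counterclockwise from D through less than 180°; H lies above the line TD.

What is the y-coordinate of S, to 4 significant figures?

21.50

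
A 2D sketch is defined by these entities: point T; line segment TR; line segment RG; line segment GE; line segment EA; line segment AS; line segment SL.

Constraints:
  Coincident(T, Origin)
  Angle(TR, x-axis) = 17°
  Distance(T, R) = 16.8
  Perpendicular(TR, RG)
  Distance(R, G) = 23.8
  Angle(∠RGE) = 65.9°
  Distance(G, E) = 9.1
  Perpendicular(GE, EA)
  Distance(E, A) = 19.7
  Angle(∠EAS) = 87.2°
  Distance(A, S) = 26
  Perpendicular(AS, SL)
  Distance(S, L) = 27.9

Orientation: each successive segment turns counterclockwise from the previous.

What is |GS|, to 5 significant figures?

24.984

T is at the origin; TR runs at 17.0° with length 16.8, so R = (16.066, 4.9118). TR ⟂ RG, so RG runs at 107.00°; with |RG| = 23.8, G = (9.1075, 27.672). ∠RGE = 65.9° gives GE at -138.90° from the x-axis; with |GE| = 9.1, E = (2.2500, 21.690). The perpendicularity gives EA at right angles to GE, so EA runs at -48.900°; with |EA| = 19.7, A = (15.200, 6.8446). ∠EAS = 87.2° gives AS at 43.900° from the x-axis; with |AS| = 26.0, S = (33.935, 24.873). Then |GS| = |S − G| = 24.984.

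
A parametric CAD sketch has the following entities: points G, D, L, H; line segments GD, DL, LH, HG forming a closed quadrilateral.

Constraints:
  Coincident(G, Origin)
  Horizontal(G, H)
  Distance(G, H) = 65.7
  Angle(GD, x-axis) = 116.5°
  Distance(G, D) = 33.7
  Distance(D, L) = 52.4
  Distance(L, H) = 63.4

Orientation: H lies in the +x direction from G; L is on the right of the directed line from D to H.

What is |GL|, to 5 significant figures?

18.932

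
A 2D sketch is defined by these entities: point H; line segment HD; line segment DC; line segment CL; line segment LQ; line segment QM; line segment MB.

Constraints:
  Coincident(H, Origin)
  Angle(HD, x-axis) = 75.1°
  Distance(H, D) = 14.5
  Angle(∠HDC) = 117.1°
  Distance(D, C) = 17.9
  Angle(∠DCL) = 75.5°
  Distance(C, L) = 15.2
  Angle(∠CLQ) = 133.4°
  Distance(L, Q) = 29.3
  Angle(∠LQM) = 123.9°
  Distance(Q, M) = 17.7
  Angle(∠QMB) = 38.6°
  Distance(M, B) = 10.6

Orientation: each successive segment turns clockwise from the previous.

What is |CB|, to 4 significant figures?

39.51

H is at the origin; HD runs at 75.1° with length 14.5, so D = (3.728, 14.01). ∠HDC = 117.1° gives DC at 12.20° from the x-axis; with |DC| = 17.9, C = (21.22, 17.80). ∠DCL = 75.5° gives CL at -92.30° from the x-axis; with |CL| = 15.2, L = (20.61, 2.607). ∠CLQ = 133.4° gives LQ at -138.9° from the x-axis; with |LQ| = 29.3, Q = (-1.465, -16.65). ∠LQM = 123.9° gives QM at 165.0° from the x-axis; with |QM| = 17.7, M = (-18.56, -12.07). ∠QMB = 38.6° gives MB at 23.60° from the x-axis; with |MB| = 10.6, B = (-8.849, -7.829). Then |CB| = |B − C| = 39.51.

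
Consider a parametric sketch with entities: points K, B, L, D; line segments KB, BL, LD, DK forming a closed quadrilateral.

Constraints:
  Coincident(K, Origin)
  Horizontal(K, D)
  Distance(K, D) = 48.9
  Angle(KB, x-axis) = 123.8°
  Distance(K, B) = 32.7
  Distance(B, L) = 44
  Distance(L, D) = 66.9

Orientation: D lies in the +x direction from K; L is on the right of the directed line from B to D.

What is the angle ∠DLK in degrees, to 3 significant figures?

32.1°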